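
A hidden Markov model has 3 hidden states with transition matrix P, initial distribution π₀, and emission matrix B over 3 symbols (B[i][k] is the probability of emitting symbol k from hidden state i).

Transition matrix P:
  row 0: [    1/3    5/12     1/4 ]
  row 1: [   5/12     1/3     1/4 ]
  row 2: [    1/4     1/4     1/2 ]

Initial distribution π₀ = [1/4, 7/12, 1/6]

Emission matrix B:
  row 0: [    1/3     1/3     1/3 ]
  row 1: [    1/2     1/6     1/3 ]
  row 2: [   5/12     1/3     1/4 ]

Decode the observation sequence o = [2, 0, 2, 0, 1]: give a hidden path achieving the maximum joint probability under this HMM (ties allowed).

path = [1, 1, 0, 1, 0]

t=0: δ = [8.333e-02, 1.944e-01, 4.167e-02]  (obs o_0=2)
t=1: δ = [2.701e-02, 3.241e-02, 2.025e-02]  ψ = [1, 1, 1]  (obs o_1=0)
t=2: δ = [4.501e-03, 3.751e-03, 2.532e-03]  ψ = [1, 0, 2]  (obs o_2=2)
t=3: δ = [5.210e-04, 9.377e-04, 5.275e-04]  ψ = [1, 0, 2]  (obs o_3=0)
t=4: δ = [1.302e-04, 5.210e-05, 8.791e-05]  ψ = [1, 1, 2]  (obs o_4=1)
backtrack: best end state = 0; path = [1, 1, 0, 1, 0]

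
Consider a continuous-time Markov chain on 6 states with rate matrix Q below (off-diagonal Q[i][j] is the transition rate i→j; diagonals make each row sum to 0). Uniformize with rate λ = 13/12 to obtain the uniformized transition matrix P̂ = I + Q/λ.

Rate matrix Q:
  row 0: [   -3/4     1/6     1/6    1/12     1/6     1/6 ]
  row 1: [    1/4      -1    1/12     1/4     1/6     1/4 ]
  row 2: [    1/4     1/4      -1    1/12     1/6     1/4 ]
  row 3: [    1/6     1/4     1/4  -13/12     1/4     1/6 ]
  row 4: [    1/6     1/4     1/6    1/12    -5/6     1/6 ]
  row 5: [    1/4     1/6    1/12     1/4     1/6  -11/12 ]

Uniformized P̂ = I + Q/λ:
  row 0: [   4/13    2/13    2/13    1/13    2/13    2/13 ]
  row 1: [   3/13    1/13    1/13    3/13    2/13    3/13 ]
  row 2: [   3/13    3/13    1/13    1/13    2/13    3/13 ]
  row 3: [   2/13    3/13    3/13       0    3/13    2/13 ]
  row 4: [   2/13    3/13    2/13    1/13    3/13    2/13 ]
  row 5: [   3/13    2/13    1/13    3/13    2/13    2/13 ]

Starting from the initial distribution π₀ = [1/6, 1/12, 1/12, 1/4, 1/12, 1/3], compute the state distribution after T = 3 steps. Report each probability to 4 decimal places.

π = [0.2251, 0.1731, 0.1264, 0.1217, 0.1768, 0.1769]

t=0: π = [0.1667, 0.0833, 0.0833, 0.2500, 0.0833, 0.3333]
t=1: π = [0.2179, 0.1795, 0.1346, 0.1218, 0.1795, 0.1667]
t=2: π = [0.2244, 0.1736, 0.1262, 0.1208, 0.1770, 0.1780]
t=3: π = [0.2251, 0.1731, 0.1264, 0.1217, 0.1768, 0.1769]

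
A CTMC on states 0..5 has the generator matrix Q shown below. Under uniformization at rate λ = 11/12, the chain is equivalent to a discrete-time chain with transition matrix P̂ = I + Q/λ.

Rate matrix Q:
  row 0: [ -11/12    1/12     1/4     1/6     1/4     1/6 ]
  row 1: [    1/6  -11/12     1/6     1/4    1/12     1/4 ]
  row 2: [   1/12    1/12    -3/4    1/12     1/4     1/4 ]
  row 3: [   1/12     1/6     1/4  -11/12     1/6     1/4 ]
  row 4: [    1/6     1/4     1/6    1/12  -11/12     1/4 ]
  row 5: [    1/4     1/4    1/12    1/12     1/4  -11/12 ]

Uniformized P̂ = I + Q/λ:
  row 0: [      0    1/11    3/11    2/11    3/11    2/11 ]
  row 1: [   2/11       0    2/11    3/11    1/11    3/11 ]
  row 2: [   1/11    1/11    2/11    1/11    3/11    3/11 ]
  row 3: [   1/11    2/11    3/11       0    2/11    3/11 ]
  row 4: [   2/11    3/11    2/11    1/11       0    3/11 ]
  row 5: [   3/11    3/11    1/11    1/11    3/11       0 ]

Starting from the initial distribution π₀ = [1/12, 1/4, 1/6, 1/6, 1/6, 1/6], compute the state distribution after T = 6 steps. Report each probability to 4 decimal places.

t=0: π = [0.0833, 0.2500, 0.1667, 0.1667, 0.1667, 0.1667]
t=1: π = [0.1515, 0.1439, 0.1894, 0.1288, 0.1667, 0.2197]
t=2: π = [0.1453, 0.1598, 0.1873, 0.1191, 0.1894, 0.1990]
t=3: π = [0.1456, 0.1578, 0.1878, 0.1223, 0.1812, 0.2052]
t=4: π = [0.1458, 0.1579, 0.1875, 0.1217, 0.1835, 0.2035]
t=5: π = [0.1457, 0.1580, 0.1876, 0.1218, 0.1829, 0.2040]
t=6: π = [0.1457, 0.1580, 0.1876, 0.1218, 0.1830, 0.2039]

π = [0.1457, 0.1580, 0.1876, 0.1218, 0.1830, 0.2039]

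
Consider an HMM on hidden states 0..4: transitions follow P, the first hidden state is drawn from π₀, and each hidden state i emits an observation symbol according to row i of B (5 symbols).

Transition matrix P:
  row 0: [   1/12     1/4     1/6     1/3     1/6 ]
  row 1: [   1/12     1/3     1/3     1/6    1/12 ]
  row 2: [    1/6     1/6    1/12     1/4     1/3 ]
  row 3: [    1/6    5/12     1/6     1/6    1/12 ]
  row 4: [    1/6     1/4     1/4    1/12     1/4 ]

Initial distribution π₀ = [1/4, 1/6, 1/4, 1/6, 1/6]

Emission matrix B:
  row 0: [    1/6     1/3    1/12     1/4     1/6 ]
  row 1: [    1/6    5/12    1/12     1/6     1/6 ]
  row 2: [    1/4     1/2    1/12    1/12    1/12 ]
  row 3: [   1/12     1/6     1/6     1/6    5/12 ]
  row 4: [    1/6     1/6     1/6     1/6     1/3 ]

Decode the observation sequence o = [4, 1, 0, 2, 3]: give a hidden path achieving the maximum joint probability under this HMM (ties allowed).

path = [3, 1, 2, 3, 1]

t=0: δ = [4.167e-02, 2.778e-02, 2.083e-02, 6.944e-02, 5.556e-02]  (obs o_0=4)
t=1: δ = [3.858e-03, 1.206e-02, 6.944e-03, 2.315e-03, 2.315e-03]  ψ = [3, 3, 4, 0, 4]  (obs o_1=1)
t=2: δ = [1.929e-04, 6.698e-04, 1.005e-03, 1.674e-04, 3.858e-04]  ψ = [2, 1, 1, 1, 2]  (obs o_2=0)
t=3: δ = [1.395e-05, 1.861e-05, 1.861e-05, 4.186e-05, 5.582e-05]  ψ = [2, 1, 1, 2, 2]  (obs o_3=2)
t=4: δ = [2.326e-06, 2.907e-06, 1.163e-06, 1.163e-06, 2.326e-06]  ψ = [4, 3, 4, 3, 4]  (obs o_4=3)
backtrack: best end state = 1; path = [3, 1, 2, 3, 1]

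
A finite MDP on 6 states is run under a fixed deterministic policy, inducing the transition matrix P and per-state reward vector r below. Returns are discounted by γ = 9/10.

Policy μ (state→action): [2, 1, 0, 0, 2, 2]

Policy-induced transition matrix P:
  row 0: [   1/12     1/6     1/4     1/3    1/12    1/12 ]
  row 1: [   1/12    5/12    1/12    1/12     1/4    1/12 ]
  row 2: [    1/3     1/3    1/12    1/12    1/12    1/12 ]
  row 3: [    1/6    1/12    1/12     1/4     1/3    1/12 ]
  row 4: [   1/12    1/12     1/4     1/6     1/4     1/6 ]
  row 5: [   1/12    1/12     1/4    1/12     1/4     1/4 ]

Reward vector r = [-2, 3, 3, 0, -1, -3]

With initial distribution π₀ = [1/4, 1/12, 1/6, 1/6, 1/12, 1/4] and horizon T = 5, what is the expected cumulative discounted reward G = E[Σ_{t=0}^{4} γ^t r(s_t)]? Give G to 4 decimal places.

G = 0.0983

t=0: π = [0.2500, 0.0833, 0.1667, 0.1667, 0.0833, 0.2500], E[r] = -0.5833, γ^t·E[r] = -0.583333, running G = -0.583333
t=1: π = [0.1389, 0.1736, 0.1806, 0.1806, 0.1944, 0.1319], E[r] = 0.1944, γ^t·E[r] = 0.175000, running G = -0.408333
t=2: π = [0.1435, 0.1979, 0.1609, 0.1644, 0.2118, 0.1215], E[r] = 0.2130, γ^t·E[r] = 0.172500, running G = -0.235833
t=3: π = [0.1372, 0.2015, 0.1628, 0.1643, 0.2130, 0.1212], E[r] = 0.2417, γ^t·E[r] = 0.176203, running G = -0.059630
t=4: π = [0.1377, 0.2026, 0.1619, 0.1628, 0.2137, 0.1213], E[r] = 0.2406, γ^t·E[r] = 0.157887, running G = 0.098257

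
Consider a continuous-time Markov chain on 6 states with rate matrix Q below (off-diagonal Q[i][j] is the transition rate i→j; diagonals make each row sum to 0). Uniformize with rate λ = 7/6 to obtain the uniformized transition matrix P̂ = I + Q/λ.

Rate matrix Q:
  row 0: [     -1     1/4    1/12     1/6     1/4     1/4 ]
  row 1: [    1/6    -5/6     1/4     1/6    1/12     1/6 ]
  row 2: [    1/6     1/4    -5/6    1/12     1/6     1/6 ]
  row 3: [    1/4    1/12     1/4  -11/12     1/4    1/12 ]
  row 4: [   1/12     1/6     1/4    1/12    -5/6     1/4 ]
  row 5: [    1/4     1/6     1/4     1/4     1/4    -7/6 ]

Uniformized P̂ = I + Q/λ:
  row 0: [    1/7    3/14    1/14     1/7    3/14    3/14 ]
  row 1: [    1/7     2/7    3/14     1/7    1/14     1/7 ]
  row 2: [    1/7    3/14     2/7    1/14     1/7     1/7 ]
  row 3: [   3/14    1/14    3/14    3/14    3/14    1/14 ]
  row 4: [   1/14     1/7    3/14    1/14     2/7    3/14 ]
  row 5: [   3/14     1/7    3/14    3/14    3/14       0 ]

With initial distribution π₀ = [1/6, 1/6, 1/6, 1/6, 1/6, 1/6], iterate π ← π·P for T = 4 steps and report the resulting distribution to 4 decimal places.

π = [0.1489, 0.1852, 0.2079, 0.1341, 0.1864, 0.1376]

t=0: π = [0.1667, 0.1667, 0.1667, 0.1667, 0.1667, 0.1667]
t=1: π = [0.1548, 0.1786, 0.2024, 0.1429, 0.1905, 0.1310]
t=2: π = [0.1488, 0.1837, 0.2066, 0.1344, 0.1879, 0.1386]
t=3: π = [0.1489, 0.1849, 0.2078, 0.1342, 0.1867, 0.1375]
t=4: π = [0.1489, 0.1852, 0.2079, 0.1341, 0.1864, 0.1376]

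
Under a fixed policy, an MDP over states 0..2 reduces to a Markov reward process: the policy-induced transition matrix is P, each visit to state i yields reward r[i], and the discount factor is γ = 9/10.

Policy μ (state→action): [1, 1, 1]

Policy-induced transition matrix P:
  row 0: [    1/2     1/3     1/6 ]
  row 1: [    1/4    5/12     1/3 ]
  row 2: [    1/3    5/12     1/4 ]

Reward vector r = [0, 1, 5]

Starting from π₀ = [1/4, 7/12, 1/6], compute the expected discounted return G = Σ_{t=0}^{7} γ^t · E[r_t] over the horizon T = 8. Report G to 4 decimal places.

G = 9.2953

t=0: π = [0.2500, 0.5833, 0.1667], E[r] = 1.4167, γ^t·E[r] = 1.416667, running G = 1.416667
t=1: π = [0.3264, 0.3958, 0.2778], E[r] = 1.7847, γ^t·E[r] = 1.606250, running G = 3.022917
t=2: π = [0.3547, 0.3895, 0.2558], E[r] = 1.6684, γ^t·E[r] = 1.351406, running G = 4.374323
t=3: π = [0.3600, 0.3871, 0.2529], E[r] = 1.6516, γ^t·E[r] = 1.203996, running G = 5.578319
t=4: π = [0.3611, 0.3867, 0.2523], E[r] = 1.6480, γ^t·E[r] = 1.081226, running G = 6.659545
t=5: π = [0.3613, 0.3866, 0.2521], E[r] = 1.6472, γ^t·E[r] = 0.972679, running G = 7.632224
t=6: π = [0.3613, 0.3866, 0.2521], E[r] = 1.6471, γ^t·E[r] = 0.875334, running G = 8.507558
t=7: π = [0.3613, 0.3866, 0.2521], E[r] = 1.6471, γ^t·E[r] = 0.787787, running G = 9.295345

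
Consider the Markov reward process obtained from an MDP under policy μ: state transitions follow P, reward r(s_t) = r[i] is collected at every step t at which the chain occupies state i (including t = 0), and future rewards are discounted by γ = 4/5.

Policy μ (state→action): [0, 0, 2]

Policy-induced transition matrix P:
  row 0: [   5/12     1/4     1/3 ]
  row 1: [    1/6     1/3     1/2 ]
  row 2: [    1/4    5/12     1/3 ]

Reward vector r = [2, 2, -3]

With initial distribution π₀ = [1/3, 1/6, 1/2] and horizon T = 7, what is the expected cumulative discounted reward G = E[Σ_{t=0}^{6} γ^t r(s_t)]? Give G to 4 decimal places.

t=0: π = [0.3333, 0.1667, 0.5000], E[r] = -0.5000, γ^t·E[r] = -0.500000, running G = -0.500000
t=1: π = [0.2917, 0.3472, 0.3611], E[r] = 0.1944, γ^t·E[r] = 0.155556, running G = -0.344444
t=2: π = [0.2697, 0.3391, 0.3912], E[r] = 0.0440, γ^t·E[r] = 0.028148, running G = -0.316296
t=3: π = [0.2667, 0.3435, 0.3899], E[r] = 0.0507, γ^t·E[r] = 0.025975, running G = -0.290321
t=4: π = [0.2658, 0.3436, 0.3906], E[r] = 0.0471, γ^t·E[r] = 0.019299, running G = -0.271022
t=5: π = [0.2657, 0.3437, 0.3906], E[r] = 0.0470, γ^t·E[r] = 0.015402, running G = -0.255621
t=6: π = [0.2656, 0.3437, 0.3906], E[r] = 0.0469, γ^t·E[r] = 0.012293, running G = -0.243328

G = -0.2433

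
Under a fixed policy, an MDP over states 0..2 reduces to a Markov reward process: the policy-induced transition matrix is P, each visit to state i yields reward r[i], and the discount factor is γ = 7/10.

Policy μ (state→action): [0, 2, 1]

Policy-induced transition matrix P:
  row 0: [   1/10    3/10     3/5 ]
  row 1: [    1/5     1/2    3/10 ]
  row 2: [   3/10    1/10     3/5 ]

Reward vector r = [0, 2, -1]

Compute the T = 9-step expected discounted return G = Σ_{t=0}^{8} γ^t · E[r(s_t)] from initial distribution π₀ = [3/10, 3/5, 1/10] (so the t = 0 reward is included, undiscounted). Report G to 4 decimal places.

t=0: π = [0.3000, 0.6000, 0.1000], E[r] = 1.1000, γ^t·E[r] = 1.100000, running G = 1.100000
t=1: π = [0.1800, 0.4000, 0.4200], E[r] = 0.3800, γ^t·E[r] = 0.266000, running G = 1.366000
t=2: π = [0.2240, 0.2960, 0.4800], E[r] = 0.1120, γ^t·E[r] = 0.054880, running G = 1.420880
t=3: π = [0.2256, 0.2632, 0.5112], E[r] = 0.0152, γ^t·E[r] = 0.005214, running G = 1.426094
t=4: π = [0.2286, 0.2504, 0.5210], E[r] = -0.0202, γ^t·E[r] = -0.004860, running G = 1.421234
t=5: π = [0.2292, 0.2459, 0.5249], E[r] = -0.0331, γ^t·E[r] = -0.005569, running G = 1.415665
t=6: π = [0.2296, 0.2442, 0.5262], E[r] = -0.0378, γ^t·E[r] = -0.004452, running G = 1.411213
t=7: π = [0.2297, 0.2436, 0.5267], E[r] = -0.0396, γ^t·E[r] = -0.003258, running G = 1.407955
t=8: π = [0.2297, 0.2434, 0.5269], E[r] = -0.0402, γ^t·E[r] = -0.002316, running G = 1.405639

G = 1.4056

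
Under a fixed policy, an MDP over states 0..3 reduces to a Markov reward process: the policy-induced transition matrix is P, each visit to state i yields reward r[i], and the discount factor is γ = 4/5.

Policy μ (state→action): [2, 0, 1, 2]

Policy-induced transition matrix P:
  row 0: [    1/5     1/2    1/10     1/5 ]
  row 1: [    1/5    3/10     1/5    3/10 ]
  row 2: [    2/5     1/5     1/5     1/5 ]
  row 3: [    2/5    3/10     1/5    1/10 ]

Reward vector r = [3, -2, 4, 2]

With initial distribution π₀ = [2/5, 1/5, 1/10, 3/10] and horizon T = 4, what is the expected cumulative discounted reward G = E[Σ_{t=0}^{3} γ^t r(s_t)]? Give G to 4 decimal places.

t=0: π = [0.4000, 0.2000, 0.1000, 0.3000], E[r] = 1.8000, γ^t·E[r] = 1.800000, running G = 1.800000
t=1: π = [0.2800, 0.3700, 0.1600, 0.1900], E[r] = 1.1200, γ^t·E[r] = 0.896000, running G = 2.696000
t=2: π = [0.2700, 0.3400, 0.1720, 0.2180], E[r] = 1.2540, γ^t·E[r] = 0.802560, running G = 3.498560
t=3: π = [0.2780, 0.3368, 0.1730, 0.2122], E[r] = 1.2768, γ^t·E[r] = 0.653722, running G = 4.152282

G = 4.1523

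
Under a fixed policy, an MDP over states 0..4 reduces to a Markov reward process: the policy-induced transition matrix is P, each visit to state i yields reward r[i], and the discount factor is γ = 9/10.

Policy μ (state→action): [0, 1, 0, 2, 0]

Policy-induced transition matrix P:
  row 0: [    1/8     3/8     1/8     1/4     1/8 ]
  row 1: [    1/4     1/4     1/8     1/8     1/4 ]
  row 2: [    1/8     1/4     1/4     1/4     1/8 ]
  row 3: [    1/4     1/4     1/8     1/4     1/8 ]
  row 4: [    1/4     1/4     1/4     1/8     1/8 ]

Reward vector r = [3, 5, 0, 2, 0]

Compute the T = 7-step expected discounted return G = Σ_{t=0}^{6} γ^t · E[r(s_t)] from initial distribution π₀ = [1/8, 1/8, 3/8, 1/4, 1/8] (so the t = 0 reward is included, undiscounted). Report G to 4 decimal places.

t=0: π = [0.1250, 0.1250, 0.3750, 0.2500, 0.1250], E[r] = 1.5000, γ^t·E[r] = 1.500000, running G = 1.500000
t=1: π = [0.1875, 0.2656, 0.1875, 0.2188, 0.1406], E[r] = 2.3281, γ^t·E[r] = 2.095313, running G = 3.595313
t=2: π = [0.2031, 0.2734, 0.1660, 0.1992, 0.1582], E[r] = 2.3750, γ^t·E[r] = 1.923750, running G = 5.519063
t=3: π = [0.2039, 0.2754, 0.1655, 0.1960, 0.1592], E[r] = 2.3806, γ^t·E[r] = 1.735469, running G = 7.254531
t=4: π = [0.2038, 0.2755, 0.1656, 0.1957, 0.1594], E[r] = 2.3802, γ^t·E[r] = 1.561681, running G = 8.816212
t=5: π = [0.2038, 0.2755, 0.1656, 0.1956, 0.1594], E[r] = 2.3801, γ^t·E[r] = 1.405446, running G = 10.221658
t=6: π = [0.2038, 0.2755, 0.1656, 0.1956, 0.1594], E[r] = 2.3801, γ^t·E[r] = 1.264892, running G = 11.486550

G = 11.4866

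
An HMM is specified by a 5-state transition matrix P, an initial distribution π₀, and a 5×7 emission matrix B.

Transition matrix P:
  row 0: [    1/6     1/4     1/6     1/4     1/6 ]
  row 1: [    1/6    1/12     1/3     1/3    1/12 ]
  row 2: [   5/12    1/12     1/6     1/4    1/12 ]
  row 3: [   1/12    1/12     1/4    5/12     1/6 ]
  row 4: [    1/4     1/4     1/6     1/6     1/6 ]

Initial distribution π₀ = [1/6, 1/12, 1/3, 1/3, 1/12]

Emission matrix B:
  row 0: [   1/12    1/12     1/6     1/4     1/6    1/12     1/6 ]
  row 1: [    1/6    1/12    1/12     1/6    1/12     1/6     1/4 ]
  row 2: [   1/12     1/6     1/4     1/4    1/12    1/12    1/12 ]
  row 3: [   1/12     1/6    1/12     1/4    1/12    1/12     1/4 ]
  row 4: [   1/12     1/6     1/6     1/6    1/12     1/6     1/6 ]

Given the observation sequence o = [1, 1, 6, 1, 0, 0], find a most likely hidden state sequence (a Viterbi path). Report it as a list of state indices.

path = [3, 3, 3, 3, 3, 3]

t=0: δ = [1.389e-02, 6.944e-03, 5.556e-02, 5.556e-02, 1.389e-02]  (obs o_0=1)
t=1: δ = [1.929e-03, 3.858e-04, 2.315e-03, 3.858e-03, 1.543e-03]  ψ = [2, 2, 3, 3, 3]  (obs o_1=1)
t=2: δ = [1.608e-04, 1.206e-04, 8.038e-05, 4.019e-04, 1.072e-04]  ψ = [2, 0, 3, 3, 3]  (obs o_2=6)
t=3: δ = [2.791e-06, 3.349e-06, 1.674e-05, 2.791e-05, 1.116e-05]  ψ = [2, 0, 3, 3, 3]  (obs o_3=1)
t=4: δ = [5.814e-07, 4.651e-07, 5.814e-07, 9.690e-07, 3.876e-07]  ψ = [2, 4, 3, 3, 3]  (obs o_4=0)
t=5: δ = [2.019e-08, 2.423e-08, 2.019e-08, 3.365e-08, 1.346e-08]  ψ = [2, 0, 3, 3, 3]  (obs o_5=0)
backtrack: best end state = 3; path = [3, 3, 3, 3, 3, 3]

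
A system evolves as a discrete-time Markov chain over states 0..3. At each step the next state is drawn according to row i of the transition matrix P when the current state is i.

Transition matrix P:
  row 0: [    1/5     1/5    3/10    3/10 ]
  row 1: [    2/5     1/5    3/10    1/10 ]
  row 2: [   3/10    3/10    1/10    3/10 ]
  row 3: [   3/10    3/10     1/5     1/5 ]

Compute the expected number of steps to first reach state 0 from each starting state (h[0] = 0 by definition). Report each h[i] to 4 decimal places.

First-step conditioning: h[0] = 0; for i ≠ 0, h[i] = 1 + Σ_k P[i][k]·h[k].
  h[1] = 1 + 1/5·h[1] + 3/10·h[2] + 1/10·h[3]
  h[2] = 1 + 3/10·h[1] + 1/10·h[2] + 3/10·h[3]
  h[3] = 1 + 3/10·h[1] + 1/5·h[2] + 1/5·h[3]
Solving the 3×3 linear system over states ≠ 0 gives exactly h = [0, 25/9, 55/18, 55/18] (h[0] = 0 is the target).

h = [0.0000, 2.7778, 3.0556, 3.0556]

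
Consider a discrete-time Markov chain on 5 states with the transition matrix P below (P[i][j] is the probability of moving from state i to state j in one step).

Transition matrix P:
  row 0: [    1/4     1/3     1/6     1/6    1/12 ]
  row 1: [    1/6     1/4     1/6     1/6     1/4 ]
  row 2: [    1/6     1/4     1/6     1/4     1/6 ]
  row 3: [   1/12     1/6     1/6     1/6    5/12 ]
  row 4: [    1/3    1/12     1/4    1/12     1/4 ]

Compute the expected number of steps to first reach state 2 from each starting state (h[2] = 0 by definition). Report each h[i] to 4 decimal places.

h = [5.4369, 5.3592, 0.0000, 5.2816, 4.9320]

First-step conditioning: h[2] = 0; for i ≠ 2, h[i] = 1 + Σ_k P[i][k]·h[k].
  h[0] = 1 + 1/4·h[0] + 1/3·h[1] + 1/6·h[3] + 1/12·h[4]
  h[1] = 1 + 1/6·h[0] + 1/4·h[1] + 1/6·h[3] + 1/4·h[4]
  h[3] = 1 + 1/12·h[0] + 1/6·h[1] + 1/6·h[3] + 5/12·h[4]
  h[4] = 1 + 1/3·h[0] + 1/12·h[1] + 1/12·h[3] + 1/4·h[4]
Solving the 4×4 linear system over states ≠ 2 gives exactly h = [560/103, 552/103, 0, 544/103, 508/103] (h[2] = 0 is the target).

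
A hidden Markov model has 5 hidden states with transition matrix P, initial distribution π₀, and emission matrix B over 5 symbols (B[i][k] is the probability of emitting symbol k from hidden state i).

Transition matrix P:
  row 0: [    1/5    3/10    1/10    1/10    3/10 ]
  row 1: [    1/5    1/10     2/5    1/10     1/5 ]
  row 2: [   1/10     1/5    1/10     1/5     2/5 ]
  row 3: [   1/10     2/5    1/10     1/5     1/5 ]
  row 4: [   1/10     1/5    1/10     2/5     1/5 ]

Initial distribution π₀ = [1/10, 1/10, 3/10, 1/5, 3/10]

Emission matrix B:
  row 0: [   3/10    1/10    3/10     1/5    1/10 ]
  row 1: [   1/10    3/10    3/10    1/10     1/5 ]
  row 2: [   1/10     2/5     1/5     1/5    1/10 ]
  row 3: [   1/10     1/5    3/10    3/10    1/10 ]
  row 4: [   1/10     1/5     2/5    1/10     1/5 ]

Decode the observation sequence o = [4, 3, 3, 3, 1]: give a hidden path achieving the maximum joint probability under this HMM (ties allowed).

t=0: δ = [1.000e-02, 2.000e-02, 3.000e-02, 2.000e-02, 6.000e-02]  (obs o_0=4)
t=1: δ = [1.200e-03, 1.200e-03, 1.600e-03, 7.200e-03, 1.200e-03]  ψ = [4, 4, 1, 4, 2]  (obs o_1=3)
t=2: δ = [1.440e-04, 2.880e-04, 1.440e-04, 4.320e-04, 1.440e-04]  ψ = [3, 3, 3, 3, 3]  (obs o_2=3)
t=3: δ = [1.152e-05, 1.728e-05, 2.304e-05, 2.592e-05, 8.640e-06]  ψ = [1, 3, 1, 3, 3]  (obs o_3=3)
t=4: δ = [3.456e-07, 3.110e-06, 2.765e-06, 1.037e-06, 1.843e-06]  ψ = [1, 3, 1, 3, 2]  (obs o_4=1)
backtrack: best end state = 1; path = [4, 3, 3, 3, 1]

path = [4, 3, 3, 3, 1]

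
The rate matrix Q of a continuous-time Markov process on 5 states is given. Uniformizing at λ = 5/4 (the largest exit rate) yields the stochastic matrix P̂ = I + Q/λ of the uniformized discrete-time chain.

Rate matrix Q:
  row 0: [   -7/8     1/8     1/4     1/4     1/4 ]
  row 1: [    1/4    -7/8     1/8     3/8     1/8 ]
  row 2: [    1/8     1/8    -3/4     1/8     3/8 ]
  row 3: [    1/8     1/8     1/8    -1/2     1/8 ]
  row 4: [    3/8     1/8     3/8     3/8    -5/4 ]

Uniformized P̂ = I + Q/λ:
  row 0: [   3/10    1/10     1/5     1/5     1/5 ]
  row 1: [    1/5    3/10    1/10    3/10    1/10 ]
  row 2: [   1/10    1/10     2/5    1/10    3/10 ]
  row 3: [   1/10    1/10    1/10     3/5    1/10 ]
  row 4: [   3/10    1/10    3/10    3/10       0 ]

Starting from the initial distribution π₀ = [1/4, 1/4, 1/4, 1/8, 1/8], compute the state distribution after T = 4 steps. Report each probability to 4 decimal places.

t=0: π = [0.2500, 0.2500, 0.2500, 0.1250, 0.1250]
t=1: π = [0.2000, 0.1500, 0.2250, 0.2625, 0.1625]
t=2: π = [0.1875, 0.1300, 0.2200, 0.3138, 0.1488]
t=3: π = [0.1803, 0.1260, 0.2145, 0.3314, 0.1479]
t=4: π = [0.1782, 0.1252, 0.2120, 0.3385, 0.1461]

π = [0.1782, 0.1252, 0.2120, 0.3385, 0.1461]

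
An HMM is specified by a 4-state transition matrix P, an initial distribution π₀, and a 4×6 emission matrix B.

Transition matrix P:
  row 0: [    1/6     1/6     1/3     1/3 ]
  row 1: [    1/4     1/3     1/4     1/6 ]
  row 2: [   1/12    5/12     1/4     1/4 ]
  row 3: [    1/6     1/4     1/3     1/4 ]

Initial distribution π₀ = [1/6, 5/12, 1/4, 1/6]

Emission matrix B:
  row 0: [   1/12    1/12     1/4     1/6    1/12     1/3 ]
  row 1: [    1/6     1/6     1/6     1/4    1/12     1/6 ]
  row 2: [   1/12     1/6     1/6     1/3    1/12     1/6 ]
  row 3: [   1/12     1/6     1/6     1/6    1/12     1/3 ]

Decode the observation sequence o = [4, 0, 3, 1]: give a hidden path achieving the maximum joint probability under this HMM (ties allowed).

t=0: δ = [1.389e-02, 3.472e-02, 2.083e-02, 1.389e-02]  (obs o_0=4)
t=1: δ = [7.234e-04, 1.929e-03, 7.234e-04, 4.823e-04]  ψ = [1, 1, 1, 1]  (obs o_1=0)
t=2: δ = [8.038e-05, 1.608e-04, 1.608e-04, 5.358e-05]  ψ = [1, 1, 1, 1]  (obs o_2=3)
t=3: δ = [3.349e-06, 1.116e-05, 6.698e-06, 6.698e-06]  ψ = [1, 2, 1, 2]  (obs o_3=1)
backtrack: best end state = 1; path = [1, 1, 2, 1]

path = [1, 1, 2, 1]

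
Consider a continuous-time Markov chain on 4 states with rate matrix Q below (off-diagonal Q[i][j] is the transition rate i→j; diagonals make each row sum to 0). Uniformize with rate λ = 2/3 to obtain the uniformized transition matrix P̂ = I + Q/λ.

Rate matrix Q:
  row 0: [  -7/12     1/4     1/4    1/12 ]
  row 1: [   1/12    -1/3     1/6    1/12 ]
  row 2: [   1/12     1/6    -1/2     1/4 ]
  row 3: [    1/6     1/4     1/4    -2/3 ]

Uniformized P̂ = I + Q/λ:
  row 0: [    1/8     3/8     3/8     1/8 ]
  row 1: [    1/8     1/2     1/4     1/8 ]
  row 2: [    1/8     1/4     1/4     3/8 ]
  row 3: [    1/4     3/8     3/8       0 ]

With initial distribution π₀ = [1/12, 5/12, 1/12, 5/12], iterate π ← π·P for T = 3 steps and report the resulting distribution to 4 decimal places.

π = [0.1489, 0.3880, 0.2910, 0.1720]

t=0: π = [0.0833, 0.4167, 0.0833, 0.4167]
t=1: π = [0.1771, 0.4167, 0.3125, 0.0938]
t=2: π = [0.1367, 0.3880, 0.2839, 0.1914]
t=3: π = [0.1489, 0.3880, 0.2910, 0.1720]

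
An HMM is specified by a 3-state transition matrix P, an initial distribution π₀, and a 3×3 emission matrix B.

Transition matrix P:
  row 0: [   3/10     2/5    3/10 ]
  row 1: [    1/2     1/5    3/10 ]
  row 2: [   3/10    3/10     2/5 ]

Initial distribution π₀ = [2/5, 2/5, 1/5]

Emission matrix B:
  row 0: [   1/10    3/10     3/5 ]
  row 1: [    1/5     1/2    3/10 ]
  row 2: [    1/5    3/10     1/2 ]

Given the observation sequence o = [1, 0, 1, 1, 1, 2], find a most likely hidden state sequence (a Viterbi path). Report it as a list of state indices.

t=0: δ = [1.200e-01, 2.000e-01, 6.000e-02]  (obs o_0=1)
t=1: δ = [1.000e-02, 9.600e-03, 1.200e-02]  ψ = [1, 0, 1]  (obs o_1=0)
t=2: δ = [1.440e-03, 2.000e-03, 1.440e-03]  ψ = [1, 0, 2]  (obs o_2=1)
t=3: δ = [3.000e-04, 2.880e-04, 1.800e-04]  ψ = [1, 0, 1]  (obs o_3=1)
t=4: δ = [4.320e-05, 6.000e-05, 2.700e-05]  ψ = [1, 0, 0]  (obs o_4=1)
t=5: δ = [1.800e-05, 5.184e-06, 9.000e-06]  ψ = [1, 0, 1]  (obs o_5=2)
backtrack: best end state = 0; path = [1, 0, 1, 0, 1, 0]

path = [1, 0, 1, 0, 1, 0]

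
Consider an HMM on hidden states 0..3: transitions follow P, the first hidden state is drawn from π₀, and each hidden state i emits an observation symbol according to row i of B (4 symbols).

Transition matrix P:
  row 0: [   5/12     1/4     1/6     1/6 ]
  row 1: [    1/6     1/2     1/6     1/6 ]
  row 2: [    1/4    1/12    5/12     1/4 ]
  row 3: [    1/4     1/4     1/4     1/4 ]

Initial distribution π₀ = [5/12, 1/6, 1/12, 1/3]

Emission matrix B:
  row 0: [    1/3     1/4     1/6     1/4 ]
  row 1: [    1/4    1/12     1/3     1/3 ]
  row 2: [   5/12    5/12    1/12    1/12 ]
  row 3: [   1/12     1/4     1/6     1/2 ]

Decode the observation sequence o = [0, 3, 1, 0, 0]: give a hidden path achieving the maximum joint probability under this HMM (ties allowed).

path = [0, 3, 2, 2, 2]

t=0: δ = [1.389e-01, 4.167e-02, 3.472e-02, 2.778e-02]  (obs o_0=0)
t=1: δ = [1.447e-02, 1.157e-02, 1.929e-03, 1.157e-02]  ψ = [0, 0, 0, 0]  (obs o_1=3)
t=2: δ = [1.507e-03, 4.823e-04, 1.206e-03, 7.234e-04]  ψ = [0, 1, 3, 3]  (obs o_2=1)
t=3: δ = [2.093e-04, 9.419e-05, 2.093e-04, 2.512e-05]  ψ = [0, 0, 2, 2]  (obs o_3=0)
t=4: δ = [2.907e-05, 1.308e-05, 3.634e-05, 4.361e-06]  ψ = [0, 0, 2, 2]  (obs o_4=0)
backtrack: best end state = 2; path = [0, 3, 2, 2, 2]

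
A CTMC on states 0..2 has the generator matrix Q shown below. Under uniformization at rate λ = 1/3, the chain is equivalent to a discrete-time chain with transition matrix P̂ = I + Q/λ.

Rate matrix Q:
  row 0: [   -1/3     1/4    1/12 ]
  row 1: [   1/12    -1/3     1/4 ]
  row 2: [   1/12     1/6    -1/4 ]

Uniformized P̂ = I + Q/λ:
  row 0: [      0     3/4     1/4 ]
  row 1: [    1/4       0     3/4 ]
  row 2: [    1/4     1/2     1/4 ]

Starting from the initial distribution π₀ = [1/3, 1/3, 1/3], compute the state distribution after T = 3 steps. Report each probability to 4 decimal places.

t=0: π = [0.3333, 0.3333, 0.3333]
t=1: π = [0.1667, 0.4167, 0.4167]
t=2: π = [0.2083, 0.3333, 0.4583]
t=3: π = [0.1979, 0.3854, 0.4167]

π = [0.1979, 0.3854, 0.4167]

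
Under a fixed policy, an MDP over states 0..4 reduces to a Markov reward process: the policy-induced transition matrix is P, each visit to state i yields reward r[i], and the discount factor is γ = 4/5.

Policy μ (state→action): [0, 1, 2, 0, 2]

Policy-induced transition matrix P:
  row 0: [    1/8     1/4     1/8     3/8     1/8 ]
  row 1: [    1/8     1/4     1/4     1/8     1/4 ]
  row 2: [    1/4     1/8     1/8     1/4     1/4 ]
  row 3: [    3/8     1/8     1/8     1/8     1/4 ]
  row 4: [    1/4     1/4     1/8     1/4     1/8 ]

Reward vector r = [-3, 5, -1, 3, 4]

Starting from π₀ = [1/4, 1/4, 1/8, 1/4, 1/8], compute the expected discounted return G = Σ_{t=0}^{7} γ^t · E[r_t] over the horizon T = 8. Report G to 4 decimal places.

G = 6.8685

t=0: π = [0.2500, 0.2500, 0.1250, 0.2500, 0.1250], E[r] = 1.6250, γ^t·E[r] = 1.625000, running G = 1.625000
t=1: π = [0.2188, 0.2031, 0.1563, 0.2188, 0.2031], E[r] = 1.6719, γ^t·E[r] = 1.337500, running G = 2.962500
t=2: π = [0.2246, 0.2031, 0.1504, 0.2246, 0.1973], E[r] = 1.6543, γ^t·E[r] = 1.058750, running G = 4.021250
t=3: π = [0.2246, 0.2031, 0.1504, 0.2246, 0.1973], E[r] = 1.6543, γ^t·E[r] = 0.847000, running G = 4.868250
t=4: π = [0.2246, 0.2031, 0.1504, 0.2246, 0.1973], E[r] = 1.6543, γ^t·E[r] = 0.677600, running G = 5.545850
t=5: π = [0.2246, 0.2031, 0.1504, 0.2246, 0.1973], E[r] = 1.6543, γ^t·E[r] = 0.542080, running G = 6.087930
t=6: π = [0.2246, 0.2031, 0.1504, 0.2246, 0.1973], E[r] = 1.6543, γ^t·E[r] = 0.433664, running G = 6.521594
t=7: π = [0.2246, 0.2031, 0.1504, 0.2246, 0.1973], E[r] = 1.6543, γ^t·E[r] = 0.346931, running G = 6.868525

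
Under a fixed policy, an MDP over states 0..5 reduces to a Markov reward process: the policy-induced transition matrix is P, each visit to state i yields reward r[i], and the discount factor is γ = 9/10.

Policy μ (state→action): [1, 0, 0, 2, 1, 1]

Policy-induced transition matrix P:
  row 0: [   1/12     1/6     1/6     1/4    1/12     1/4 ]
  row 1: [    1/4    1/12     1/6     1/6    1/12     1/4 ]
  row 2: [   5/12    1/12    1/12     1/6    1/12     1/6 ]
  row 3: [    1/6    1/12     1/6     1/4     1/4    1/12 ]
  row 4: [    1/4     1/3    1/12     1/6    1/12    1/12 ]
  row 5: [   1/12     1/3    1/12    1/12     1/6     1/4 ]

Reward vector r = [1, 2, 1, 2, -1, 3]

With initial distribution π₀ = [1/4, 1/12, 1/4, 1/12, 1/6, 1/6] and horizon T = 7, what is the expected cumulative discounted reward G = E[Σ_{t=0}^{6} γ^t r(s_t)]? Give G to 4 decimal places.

t=0: π = [0.2500, 0.0833, 0.2500, 0.0833, 0.1667, 0.1667], E[r] = 1.1667, γ^t·E[r] = 1.166667, running G = 1.166667
t=1: π = [0.2153, 0.1875, 0.1181, 0.1806, 0.1111, 0.1875], E[r] = 1.5208, γ^t·E[r] = 1.368750, running G = 2.535417
t=2: π = [0.1875, 0.1759, 0.1319, 0.1840, 0.1291, 0.1916], E[r] = 1.4850, γ^t·E[r] = 1.202813, running G = 3.738229
t=3: π = [0.1935, 0.1791, 0.1290, 0.1817, 0.1300, 0.1868], E[r] = 1.4745, γ^t·E[r] = 1.074902, running G = 4.813132
t=4: π = [0.1930, 0.1787, 0.1295, 0.1824, 0.1292, 0.1873], E[r] = 1.4773, γ^t·E[r] = 0.969247, running G = 5.782379
t=5: π = [0.1930, 0.1785, 0.1295, 0.1823, 0.1293, 0.1873], E[r] = 1.4768, γ^t·E[r] = 0.872016, running G = 6.654395
t=6: π = [0.1930, 0.1786, 0.1295, 0.1823, 0.1293, 0.1873], E[r] = 1.4768, γ^t·E[r] = 0.784821, running G = 7.439215

G = 7.4392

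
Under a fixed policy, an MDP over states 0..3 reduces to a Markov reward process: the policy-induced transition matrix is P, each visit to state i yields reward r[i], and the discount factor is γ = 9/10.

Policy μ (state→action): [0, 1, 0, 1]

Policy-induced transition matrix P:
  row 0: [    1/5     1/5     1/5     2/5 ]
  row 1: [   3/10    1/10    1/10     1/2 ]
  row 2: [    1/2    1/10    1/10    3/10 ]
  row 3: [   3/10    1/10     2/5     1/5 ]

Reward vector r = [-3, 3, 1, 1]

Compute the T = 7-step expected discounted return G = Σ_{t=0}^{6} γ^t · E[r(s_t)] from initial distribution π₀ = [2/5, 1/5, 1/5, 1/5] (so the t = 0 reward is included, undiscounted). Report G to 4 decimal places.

t=0: π = [0.4000, 0.2000, 0.2000, 0.2000], E[r] = -0.2000, γ^t·E[r] = -0.200000, running G = -0.200000
t=1: π = [0.3000, 0.1400, 0.2000, 0.3600], E[r] = 0.0800, γ^t·E[r] = 0.072000, running G = -0.128000
t=2: π = [0.3100, 0.1300, 0.2380, 0.3220], E[r] = 0.0200, γ^t·E[r] = 0.016200, running G = -0.111800
t=3: π = [0.3166, 0.1310, 0.2276, 0.3248], E[r] = -0.0044, γ^t·E[r] = -0.003208, running G = -0.115008
t=4: π = [0.3139, 0.1317, 0.2291, 0.3254], E[r] = 0.0079, γ^t·E[r] = 0.005170, running G = -0.109838
t=5: π = [0.3144, 0.1314, 0.2290, 0.3252], E[r] = 0.0050, γ^t·E[r] = 0.002974, running G = -0.106864
t=6: π = [0.3144, 0.1314, 0.2290, 0.3252], E[r] = 0.0055, γ^t·E[r] = 0.002902, running G = -0.103962

G = -0.1040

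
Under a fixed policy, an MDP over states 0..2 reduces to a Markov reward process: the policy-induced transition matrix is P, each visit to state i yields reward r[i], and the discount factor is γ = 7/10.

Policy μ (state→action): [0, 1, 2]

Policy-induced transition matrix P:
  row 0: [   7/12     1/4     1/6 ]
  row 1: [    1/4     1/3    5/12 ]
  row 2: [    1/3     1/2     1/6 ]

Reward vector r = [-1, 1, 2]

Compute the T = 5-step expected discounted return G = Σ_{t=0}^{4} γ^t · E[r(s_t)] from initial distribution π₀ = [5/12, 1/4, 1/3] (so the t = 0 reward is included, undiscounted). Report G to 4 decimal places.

G = 1.2473

t=0: π = [0.4167, 0.2500, 0.3333], E[r] = 0.5000, γ^t·E[r] = 0.500000, running G = 0.500000
t=1: π = [0.4167, 0.3542, 0.2292], E[r] = 0.3958, γ^t·E[r] = 0.277083, running G = 0.777083
t=2: π = [0.4080, 0.3368, 0.2552], E[r] = 0.4392, γ^t·E[r] = 0.215226, running G = 0.992309
t=3: π = [0.4073, 0.3419, 0.2509], E[r] = 0.4363, γ^t·E[r] = 0.149666, running G = 1.141975
t=4: π = [0.4067, 0.3412, 0.2521], E[r] = 0.4388, γ^t·E[r] = 0.105359, running G = 1.247334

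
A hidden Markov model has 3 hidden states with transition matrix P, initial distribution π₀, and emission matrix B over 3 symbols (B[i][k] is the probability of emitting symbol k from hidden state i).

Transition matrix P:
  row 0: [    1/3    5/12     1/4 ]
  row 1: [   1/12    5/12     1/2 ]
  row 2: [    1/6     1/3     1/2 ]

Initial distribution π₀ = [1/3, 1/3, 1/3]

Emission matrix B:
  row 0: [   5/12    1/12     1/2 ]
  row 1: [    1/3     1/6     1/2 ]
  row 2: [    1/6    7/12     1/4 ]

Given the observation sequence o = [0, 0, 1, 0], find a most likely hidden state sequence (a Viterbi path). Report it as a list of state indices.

t=0: δ = [1.389e-01, 1.111e-01, 5.556e-02]  (obs o_0=0)
t=1: δ = [1.929e-02, 1.929e-02, 9.259e-03]  ψ = [0, 0, 1]  (obs o_1=0)
t=2: δ = [5.358e-04, 1.340e-03, 5.626e-03]  ψ = [0, 0, 1]  (obs o_2=1)
t=3: δ = [3.907e-04, 6.251e-04, 4.689e-04]  ψ = [2, 2, 2]  (obs o_3=0)
backtrack: best end state = 1; path = [0, 1, 2, 1]

path = [0, 1, 2, 1]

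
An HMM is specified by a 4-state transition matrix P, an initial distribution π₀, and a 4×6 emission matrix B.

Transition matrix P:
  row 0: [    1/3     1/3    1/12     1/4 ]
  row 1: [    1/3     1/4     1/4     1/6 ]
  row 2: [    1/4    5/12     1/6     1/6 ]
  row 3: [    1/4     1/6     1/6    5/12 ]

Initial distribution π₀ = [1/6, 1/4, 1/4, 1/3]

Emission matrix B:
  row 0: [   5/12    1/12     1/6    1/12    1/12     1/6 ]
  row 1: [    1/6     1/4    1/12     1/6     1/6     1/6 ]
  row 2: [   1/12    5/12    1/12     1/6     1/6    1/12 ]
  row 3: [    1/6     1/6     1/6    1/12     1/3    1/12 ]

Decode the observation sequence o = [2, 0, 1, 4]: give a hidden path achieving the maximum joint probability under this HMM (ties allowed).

path = [3, 3, 3, 3]

t=0: δ = [2.778e-02, 2.083e-02, 2.083e-02, 5.556e-02]  (obs o_0=2)
t=1: δ = [5.787e-03, 1.543e-03, 7.716e-04, 3.858e-03]  ψ = [3, 0, 3, 3]  (obs o_1=0)
t=2: δ = [1.608e-04, 4.823e-04, 2.679e-04, 2.679e-04]  ψ = [0, 0, 3, 3]  (obs o_2=1)
t=3: δ = [1.340e-05, 2.009e-05, 2.009e-05, 3.721e-05]  ψ = [1, 1, 1, 3]  (obs o_3=4)
backtrack: best end state = 3; path = [3, 3, 3, 3]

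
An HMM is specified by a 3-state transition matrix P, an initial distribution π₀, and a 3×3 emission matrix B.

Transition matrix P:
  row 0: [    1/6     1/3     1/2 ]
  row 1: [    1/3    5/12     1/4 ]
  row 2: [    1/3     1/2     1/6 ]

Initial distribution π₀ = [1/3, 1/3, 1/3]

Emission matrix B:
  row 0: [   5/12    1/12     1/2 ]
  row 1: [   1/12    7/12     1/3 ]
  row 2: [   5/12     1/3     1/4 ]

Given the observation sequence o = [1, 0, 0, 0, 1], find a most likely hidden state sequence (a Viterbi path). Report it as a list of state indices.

path = [1, 2, 0, 2, 1]

t=0: δ = [2.778e-02, 1.944e-01, 1.111e-01]  (obs o_0=1)
t=1: δ = [2.701e-02, 6.752e-03, 2.025e-02]  ψ = [1, 1, 1]  (obs o_1=0)
t=2: δ = [2.813e-03, 8.439e-04, 5.626e-03]  ψ = [2, 2, 0]  (obs o_2=0)
t=3: δ = [7.814e-04, 2.344e-04, 5.861e-04]  ψ = [2, 2, 0]  (obs o_3=0)
t=4: δ = [1.628e-05, 1.709e-04, 1.302e-04]  ψ = [2, 2, 0]  (obs o_4=1)
backtrack: best end state = 1; path = [1, 2, 0, 2, 1]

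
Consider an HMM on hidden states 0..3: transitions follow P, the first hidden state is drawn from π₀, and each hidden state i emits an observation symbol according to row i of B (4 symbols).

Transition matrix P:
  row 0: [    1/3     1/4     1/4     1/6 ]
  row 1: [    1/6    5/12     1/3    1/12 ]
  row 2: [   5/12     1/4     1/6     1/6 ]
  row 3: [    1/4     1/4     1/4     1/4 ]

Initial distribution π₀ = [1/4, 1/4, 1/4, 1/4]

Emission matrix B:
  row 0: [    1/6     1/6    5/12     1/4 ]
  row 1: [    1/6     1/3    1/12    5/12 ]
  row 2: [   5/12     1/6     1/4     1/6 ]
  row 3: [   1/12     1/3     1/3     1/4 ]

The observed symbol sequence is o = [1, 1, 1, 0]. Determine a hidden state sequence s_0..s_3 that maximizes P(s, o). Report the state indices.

t=0: δ = [4.167e-02, 8.333e-02, 4.167e-02, 8.333e-02]  (obs o_0=1)
t=1: δ = [3.472e-03, 1.157e-02, 4.630e-03, 6.944e-03]  ψ = [3, 1, 1, 3]  (obs o_1=1)
t=2: δ = [3.215e-04, 1.608e-03, 6.430e-04, 5.787e-04]  ψ = [1, 1, 1, 3]  (obs o_2=1)
t=3: δ = [4.465e-05, 1.116e-04, 2.233e-04, 1.206e-05]  ψ = [1, 1, 1, 3]  (obs o_3=0)
backtrack: best end state = 2; path = [1, 1, 1, 2]

path = [1, 1, 1, 2]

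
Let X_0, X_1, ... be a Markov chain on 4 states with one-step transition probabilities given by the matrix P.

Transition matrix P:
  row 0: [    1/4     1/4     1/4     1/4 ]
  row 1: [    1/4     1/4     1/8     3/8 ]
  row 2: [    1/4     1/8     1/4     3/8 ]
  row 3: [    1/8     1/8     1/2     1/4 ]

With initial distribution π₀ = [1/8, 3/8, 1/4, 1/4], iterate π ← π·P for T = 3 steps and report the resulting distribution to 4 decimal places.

π = [0.2117, 0.1731, 0.3047, 0.3105]

t=0: π = [0.1250, 0.3750, 0.2500, 0.2500]
t=1: π = [0.2188, 0.1875, 0.2656, 0.3281]
t=2: π = [0.2090, 0.1758, 0.3086, 0.3066]
t=3: π = [0.2117, 0.1731, 0.3047, 0.3105]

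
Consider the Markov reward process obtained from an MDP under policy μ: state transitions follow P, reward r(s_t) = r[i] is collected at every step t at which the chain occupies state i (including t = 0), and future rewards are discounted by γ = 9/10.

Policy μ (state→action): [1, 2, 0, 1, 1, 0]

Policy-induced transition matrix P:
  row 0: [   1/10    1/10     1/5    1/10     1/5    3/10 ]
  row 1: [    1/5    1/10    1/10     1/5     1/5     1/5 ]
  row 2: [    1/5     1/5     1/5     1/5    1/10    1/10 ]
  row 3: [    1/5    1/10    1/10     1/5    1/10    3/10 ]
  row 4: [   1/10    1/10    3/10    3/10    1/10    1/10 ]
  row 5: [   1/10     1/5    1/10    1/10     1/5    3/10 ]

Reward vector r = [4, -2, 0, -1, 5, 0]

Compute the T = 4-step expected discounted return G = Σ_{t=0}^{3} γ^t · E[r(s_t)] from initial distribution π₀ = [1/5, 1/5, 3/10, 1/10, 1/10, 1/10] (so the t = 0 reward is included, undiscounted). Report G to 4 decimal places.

G = 3.0097

t=0: π = [0.2000, 0.2000, 0.3000, 0.1000, 0.1000, 0.1000], E[r] = 0.8000, γ^t·E[r] = 0.800000, running G = 0.800000
t=1: π = [0.1600, 0.1400, 0.1700, 0.1800, 0.1500, 0.2000], E[r] = 0.9300, γ^t·E[r] = 0.837000, running G = 1.637000
t=2: π = [0.1490, 0.1370, 0.1630, 0.1790, 0.1500, 0.2220], E[r] = 0.8930, γ^t·E[r] = 0.723330, running G = 2.360330
t=3: π = [0.1479, 0.1385, 0.1612, 0.1779, 0.1508, 0.2237], E[r] = 0.8907, γ^t·E[r] = 0.649320, running G = 3.009650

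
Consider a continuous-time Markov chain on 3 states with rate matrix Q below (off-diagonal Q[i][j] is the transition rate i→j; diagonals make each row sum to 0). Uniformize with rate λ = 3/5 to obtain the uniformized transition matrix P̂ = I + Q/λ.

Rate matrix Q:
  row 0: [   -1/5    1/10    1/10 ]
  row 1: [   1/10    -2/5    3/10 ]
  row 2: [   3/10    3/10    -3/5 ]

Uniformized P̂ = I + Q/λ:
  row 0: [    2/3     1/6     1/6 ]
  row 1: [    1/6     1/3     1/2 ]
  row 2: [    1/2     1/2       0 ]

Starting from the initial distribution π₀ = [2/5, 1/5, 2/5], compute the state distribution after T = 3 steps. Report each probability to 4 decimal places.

t=0: π = [0.4000, 0.2000, 0.4000]
t=1: π = [0.5000, 0.3333, 0.1667]
t=2: π = [0.4722, 0.2778, 0.2500]
t=3: π = [0.4861, 0.2963, 0.2176]

π = [0.4861, 0.2963, 0.2176]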